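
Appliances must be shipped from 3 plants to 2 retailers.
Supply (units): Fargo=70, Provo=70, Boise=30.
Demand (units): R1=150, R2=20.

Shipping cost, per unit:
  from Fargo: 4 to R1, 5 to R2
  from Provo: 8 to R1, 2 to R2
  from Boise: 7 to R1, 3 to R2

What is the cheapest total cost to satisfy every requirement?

An optimal shipping plan:
  Fargo→R1: 70 × 4 = 280
  Provo→R1: 50 × 8 = 400
  Provo→R2: 20 × 2 = 40
  Boise→R1: 30 × 7 = 210
Total = 280 + 400 + 40 + 210 = 930.
(Supply check: Fargo ships 70; Provo ships 70; Boise ships 30.)

930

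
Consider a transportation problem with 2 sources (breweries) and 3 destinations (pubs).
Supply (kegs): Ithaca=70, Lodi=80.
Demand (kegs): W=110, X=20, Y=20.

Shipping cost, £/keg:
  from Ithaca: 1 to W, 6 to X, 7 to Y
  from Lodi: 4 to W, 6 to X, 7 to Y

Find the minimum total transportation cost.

490

A cheapest plan:
  Ithaca to W: 70 kegs
  Lodi to W: 40 kegs
  Lodi to X: 20 kegs
  Lodi to Y: 20 kegs
Total cost = £490.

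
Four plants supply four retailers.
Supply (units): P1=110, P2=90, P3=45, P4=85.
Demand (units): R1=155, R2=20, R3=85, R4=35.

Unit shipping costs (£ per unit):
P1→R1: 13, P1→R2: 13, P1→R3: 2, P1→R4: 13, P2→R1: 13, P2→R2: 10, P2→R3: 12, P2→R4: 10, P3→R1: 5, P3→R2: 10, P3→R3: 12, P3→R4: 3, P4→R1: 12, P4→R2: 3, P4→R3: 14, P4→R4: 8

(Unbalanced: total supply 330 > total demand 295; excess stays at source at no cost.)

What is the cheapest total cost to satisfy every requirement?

2135

A cheapest plan:
  P1→R1: 25 × £13 = £325
  P1→R3: 85 × £2 = £170
  P2→R1: 55 × £13 = £715
  P3→R1: 45 × £5 = £225
  P4→R1: 30 × £12 = £360
  P4→R2: 20 × £3 = £60
  P4→R4: 35 × £8 = £280
Total = 325 + 170 + 715 + 225 + 360 + 60 + 280 = £2135.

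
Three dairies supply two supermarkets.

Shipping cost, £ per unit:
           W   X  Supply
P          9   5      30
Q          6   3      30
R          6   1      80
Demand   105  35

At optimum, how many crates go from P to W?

Optimal shipments:
  P to W: 30 × £9 = £270
  Q to W: 30 × £6 = £180
  R to W: 45 × £6 = £270
  R to X: 35 × £1 = £35
Total cost = £755.
So P→W carries 30 crates.

30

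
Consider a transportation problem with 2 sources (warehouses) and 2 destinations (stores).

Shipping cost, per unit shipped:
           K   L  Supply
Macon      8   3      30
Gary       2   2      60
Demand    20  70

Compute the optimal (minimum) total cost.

A cheapest plan:
  Macon to L: 30 × 3 = 90
  Gary to K: 20 × 2 = 40
  Gary to L: 40 × 2 = 80
Total = 90 + 40 + 80 = 210.

210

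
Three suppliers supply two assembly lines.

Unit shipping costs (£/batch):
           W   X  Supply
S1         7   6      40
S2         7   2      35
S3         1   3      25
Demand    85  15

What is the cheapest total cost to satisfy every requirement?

One minimum-cost allocation:
  S1->W: 40 × £7 = £280
  S2->W: 20 × £7 = £140
  S2->X: 15 × £2 = £30
  S3->W: 25 × £1 = £25
Total = 280 + 140 + 30 + 25 = £475.
(Supply check: S1 ships 40; S2 ships 35; S3 ships 25.)

475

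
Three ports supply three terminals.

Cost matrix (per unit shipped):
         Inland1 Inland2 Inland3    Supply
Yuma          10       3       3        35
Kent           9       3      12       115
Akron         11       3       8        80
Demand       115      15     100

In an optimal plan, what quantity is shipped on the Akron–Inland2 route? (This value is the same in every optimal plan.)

15

Optimal shipments:
  Yuma to Inland3: 35 TEU
  Kent to Inland1: 115 TEU
  Akron to Inland2: 15 TEU
  Akron to Inland3: 65 TEU
Total cost = 1705.
So Akron→Inland2 carries 15 TEU.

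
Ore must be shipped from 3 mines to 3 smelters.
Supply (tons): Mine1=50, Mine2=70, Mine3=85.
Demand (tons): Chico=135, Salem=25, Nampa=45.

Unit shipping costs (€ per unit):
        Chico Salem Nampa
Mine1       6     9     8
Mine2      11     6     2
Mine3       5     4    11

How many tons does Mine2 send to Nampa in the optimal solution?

The minimum-cost plan:
  Mine1->Chico: 50 × €6 = €300
  Mine2->Salem: 25 × €6 = €150
  Mine2->Nampa: 45 × €2 = €90
  Mine3->Chico: 85 × €5 = €425
Total cost = €965.
So Mine2→Nampa carries 45 tons.

45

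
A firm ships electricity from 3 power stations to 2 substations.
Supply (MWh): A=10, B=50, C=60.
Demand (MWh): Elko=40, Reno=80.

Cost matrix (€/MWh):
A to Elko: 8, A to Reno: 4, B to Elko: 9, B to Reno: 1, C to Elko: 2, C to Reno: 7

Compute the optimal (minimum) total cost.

An optimal shipping plan:
  A→Reno: 10 × €4 = €40
  B→Reno: 50 × €1 = €50
  C→Elko: 40 × €2 = €80
  C→Reno: 20 × €7 = €140
Total = 40 + 50 + 80 + 140 = €310.

310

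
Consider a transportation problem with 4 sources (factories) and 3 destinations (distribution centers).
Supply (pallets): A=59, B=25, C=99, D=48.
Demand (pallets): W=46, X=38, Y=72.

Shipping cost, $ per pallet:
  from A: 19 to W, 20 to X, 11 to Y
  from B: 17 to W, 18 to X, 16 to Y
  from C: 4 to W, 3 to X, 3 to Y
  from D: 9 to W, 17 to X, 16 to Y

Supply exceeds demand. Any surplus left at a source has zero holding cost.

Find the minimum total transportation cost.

Optimal allocation:
  A–Y: 11 pallets
  C–X: 38 pallets
  C–Y: 61 pallets
  D–W: 46 pallets
Total cost = $832.
(Supply check: A ships 11; B ships 0; C ships 99; D ships 46.)

832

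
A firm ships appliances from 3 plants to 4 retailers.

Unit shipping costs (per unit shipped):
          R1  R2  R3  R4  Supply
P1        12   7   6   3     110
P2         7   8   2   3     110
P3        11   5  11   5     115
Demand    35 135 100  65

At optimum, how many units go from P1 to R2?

Solving gives:
  P1–R2: 20 × 7 = 140
  P1–R3: 25 × 6 = 150
  P1–R4: 65 × 3 = 195
  P2–R1: 35 × 7 = 245
  P2–R3: 75 × 2 = 150
  P3–R2: 115 × 5 = 575
Total cost = 1455.
So P1→R2 carries 20 units.

20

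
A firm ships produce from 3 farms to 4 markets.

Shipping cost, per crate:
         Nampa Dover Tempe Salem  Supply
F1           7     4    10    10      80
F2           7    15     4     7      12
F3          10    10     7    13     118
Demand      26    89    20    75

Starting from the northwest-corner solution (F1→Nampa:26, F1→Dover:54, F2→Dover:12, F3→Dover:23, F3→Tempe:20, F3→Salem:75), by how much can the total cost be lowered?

Current plan cost = 26·7 + 54·4 + 12·15 + 23·10 + 20·7 + 75·13 = 1923.
Optimal plan:
  F1 to Dover: 80 crates
  F2 to Salem: 12 crates
  F3 to Nampa: 26 crates
  F3 to Dover: 9 crates
  F3 to Tempe: 20 crates
  F3 to Salem: 63 crates
Optimal cost = 1713.
Saving = 1923 − 1713 = 210.

210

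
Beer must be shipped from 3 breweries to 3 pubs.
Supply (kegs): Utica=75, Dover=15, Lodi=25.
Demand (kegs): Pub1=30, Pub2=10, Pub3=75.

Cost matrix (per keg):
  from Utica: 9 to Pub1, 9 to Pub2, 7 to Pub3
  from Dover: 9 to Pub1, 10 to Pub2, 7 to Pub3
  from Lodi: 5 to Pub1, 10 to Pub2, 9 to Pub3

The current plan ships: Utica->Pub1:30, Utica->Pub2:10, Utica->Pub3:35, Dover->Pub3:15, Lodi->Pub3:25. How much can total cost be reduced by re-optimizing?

Current plan cost = 30·9 + 10·9 + 35·7 + 15·7 + 25·9 = 935.
Optimal plan:
  Utica–Pub2: 10 × 9 = 90
  Utica–Pub3: 65 × 7 = 455
  Dover–Pub1: 5 × 9 = 45
  Dover–Pub3: 10 × 7 = 70
  Lodi–Pub1: 25 × 5 = 125
Optimal cost = 785.
Saving = 935 − 785 = 150.

150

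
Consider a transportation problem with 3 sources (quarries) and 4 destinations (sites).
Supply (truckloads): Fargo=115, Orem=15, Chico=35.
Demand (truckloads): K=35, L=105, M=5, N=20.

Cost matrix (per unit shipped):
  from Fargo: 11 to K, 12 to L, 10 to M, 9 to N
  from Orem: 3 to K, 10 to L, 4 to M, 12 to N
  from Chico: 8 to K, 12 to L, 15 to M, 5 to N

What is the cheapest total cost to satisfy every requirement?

Optimal allocation:
  Fargo→K: 5 × 11 = 55
  Fargo→L: 105 × 12 = 1260
  Fargo→M: 5 × 10 = 50
  Orem→K: 15 × 3 = 45
  Chico→K: 15 × 8 = 120
  Chico→N: 20 × 5 = 100
Total = 55 + 1260 + 50 + 45 + 120 + 100 = 1630.
(Supply check: Fargo ships 115; Orem ships 15; Chico ships 35.)

1630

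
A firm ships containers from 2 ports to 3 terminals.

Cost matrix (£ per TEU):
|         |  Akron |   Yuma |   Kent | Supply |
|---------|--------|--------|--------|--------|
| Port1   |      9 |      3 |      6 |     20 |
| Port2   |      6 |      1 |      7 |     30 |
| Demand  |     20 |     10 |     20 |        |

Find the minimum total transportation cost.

One minimum-cost allocation:
  Port1 to Kent: 20 TEU
  Port2 to Akron: 20 TEU
  Port2 to Yuma: 10 TEU
Total cost = £250.
(Supply check: Port1 ships 20; Port2 ships 30.)

250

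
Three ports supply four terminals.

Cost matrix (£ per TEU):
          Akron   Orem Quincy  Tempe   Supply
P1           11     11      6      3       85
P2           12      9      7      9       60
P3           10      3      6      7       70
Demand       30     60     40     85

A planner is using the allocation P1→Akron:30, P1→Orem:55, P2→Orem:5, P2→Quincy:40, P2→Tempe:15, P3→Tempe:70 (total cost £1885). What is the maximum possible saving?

Current plan cost = 30·11 + 55·11 + 5·9 + 40·7 + 15·9 + 70·7 = £1885.
Optimal plan:
  P1→Tempe: 85 TEU
  P2→Akron: 20 TEU
  P2→Quincy: 40 TEU
  P3→Akron: 10 TEU
  P3→Orem: 60 TEU
Optimal cost = £1055.
Saving = 1885 − 1055 = £830.

830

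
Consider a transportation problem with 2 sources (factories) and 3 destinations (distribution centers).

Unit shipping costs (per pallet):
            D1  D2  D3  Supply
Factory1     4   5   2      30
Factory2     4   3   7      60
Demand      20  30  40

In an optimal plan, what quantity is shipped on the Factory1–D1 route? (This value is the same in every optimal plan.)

0

The minimum-cost plan:
  Factory1->D3: 30 × 2 = 60
  Factory2->D1: 20 × 4 = 80
  Factory2->D2: 30 × 3 = 90
  Factory2->D3: 10 × 7 = 70
Total cost = 300.
The route Factory1→D1 is not used.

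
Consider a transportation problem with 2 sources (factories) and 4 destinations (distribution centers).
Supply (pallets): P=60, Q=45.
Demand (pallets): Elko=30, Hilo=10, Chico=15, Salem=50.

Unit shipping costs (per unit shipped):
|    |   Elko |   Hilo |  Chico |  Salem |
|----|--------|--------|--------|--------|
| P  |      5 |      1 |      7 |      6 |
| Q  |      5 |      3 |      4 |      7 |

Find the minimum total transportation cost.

520

Optimal allocation:
  P→Hilo: 10 × 1 = 10
  P→Salem: 50 × 6 = 300
  Q→Elko: 30 × 5 = 150
  Q→Chico: 15 × 4 = 60
Total = 10 + 300 + 150 + 60 = 520.
(Supply check: P ships 60; Q ships 45.)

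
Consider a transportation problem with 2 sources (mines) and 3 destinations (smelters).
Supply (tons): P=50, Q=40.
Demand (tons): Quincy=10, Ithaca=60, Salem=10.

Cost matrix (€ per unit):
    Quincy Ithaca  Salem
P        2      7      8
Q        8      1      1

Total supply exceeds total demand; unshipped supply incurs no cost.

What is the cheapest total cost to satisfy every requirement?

A cheapest plan:
  P→Quincy: 10 × €2 = €20
  P→Ithaca: 30 × €7 = €210
  Q→Ithaca: 30 × €1 = €30
  Q→Salem: 10 × €1 = €10
Total = 20 + 210 + 30 + 10 = €270.

270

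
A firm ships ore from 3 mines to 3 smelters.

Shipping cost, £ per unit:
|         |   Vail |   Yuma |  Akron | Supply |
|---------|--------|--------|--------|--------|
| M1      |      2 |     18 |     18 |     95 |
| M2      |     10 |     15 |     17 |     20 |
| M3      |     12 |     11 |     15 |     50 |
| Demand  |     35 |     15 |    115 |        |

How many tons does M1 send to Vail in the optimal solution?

35

Solving gives:
  M1–Vail: 35 tons
  M1–Akron: 60 tons
  M2–Akron: 20 tons
  M3–Yuma: 15 tons
  M3–Akron: 35 tons
Total cost = £2180.
So M1→Vail carries 35 tons.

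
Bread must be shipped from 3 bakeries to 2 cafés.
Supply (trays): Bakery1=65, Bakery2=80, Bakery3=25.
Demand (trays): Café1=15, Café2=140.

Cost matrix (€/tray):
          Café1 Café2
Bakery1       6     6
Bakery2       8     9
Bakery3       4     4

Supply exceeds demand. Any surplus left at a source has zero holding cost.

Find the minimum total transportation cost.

1060

An optimal shipping plan:
  Bakery1–Café2: 65 × €6 = €390
  Bakery2–Café1: 15 × €8 = €120
  Bakery2–Café2: 50 × €9 = €450
  Bakery3–Café2: 25 × €4 = €100
Total = 390 + 120 + 450 + 100 = €1060.
(Supply check: Bakery1 ships 65; Bakery2 ships 65; Bakery3 ships 25.)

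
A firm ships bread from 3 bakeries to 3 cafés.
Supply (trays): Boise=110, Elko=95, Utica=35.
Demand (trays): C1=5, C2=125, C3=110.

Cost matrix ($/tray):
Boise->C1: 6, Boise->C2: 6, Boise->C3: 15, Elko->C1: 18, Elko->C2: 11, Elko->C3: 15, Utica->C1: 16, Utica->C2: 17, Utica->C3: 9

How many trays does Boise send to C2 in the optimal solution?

Solving gives:
  Boise–C1: 5 trays
  Boise–C2: 105 trays
  Elko–C2: 20 trays
  Elko–C3: 75 trays
  Utica–C3: 35 trays
Total cost = $2320.
So Boise→C2 carries 105 trays.

105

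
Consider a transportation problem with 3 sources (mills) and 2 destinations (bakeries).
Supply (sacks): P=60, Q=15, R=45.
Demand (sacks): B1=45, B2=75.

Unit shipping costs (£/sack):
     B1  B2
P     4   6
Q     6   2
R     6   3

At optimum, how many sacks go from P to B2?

15

Solving gives:
  P->B1: 45 sacks
  P->B2: 15 sacks
  Q->B2: 15 sacks
  R->B2: 45 sacks
Total cost = £435.
So P→B2 carries 15 sacks.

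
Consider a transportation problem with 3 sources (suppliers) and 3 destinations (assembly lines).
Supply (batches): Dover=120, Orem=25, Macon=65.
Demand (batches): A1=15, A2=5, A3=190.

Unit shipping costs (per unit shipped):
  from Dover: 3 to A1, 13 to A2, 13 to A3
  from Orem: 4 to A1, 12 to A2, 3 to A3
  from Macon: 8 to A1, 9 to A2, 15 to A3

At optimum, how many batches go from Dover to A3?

105

The minimum-cost plan:
  Dover to A1: 15 × 3 = 45
  Dover to A3: 105 × 13 = 1365
  Orem to A3: 25 × 3 = 75
  Macon to A2: 5 × 9 = 45
  Macon to A3: 60 × 15 = 900
Total cost = 2430.
So Dover→A3 carries 105 batches.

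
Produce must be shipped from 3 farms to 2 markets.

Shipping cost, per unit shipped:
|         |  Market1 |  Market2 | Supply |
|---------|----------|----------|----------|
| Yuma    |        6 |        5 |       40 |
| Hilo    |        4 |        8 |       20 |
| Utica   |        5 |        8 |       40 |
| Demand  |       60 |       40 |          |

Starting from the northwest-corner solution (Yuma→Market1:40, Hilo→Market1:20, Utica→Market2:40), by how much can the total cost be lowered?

160

Current plan cost = 40·6 + 20·4 + 40·8 = 640.
Optimal plan:
  Yuma→Market2: 40 crates
  Hilo→Market1: 20 crates
  Utica→Market1: 40 crates
Optimal cost = 480.
Saving = 640 − 480 = 160.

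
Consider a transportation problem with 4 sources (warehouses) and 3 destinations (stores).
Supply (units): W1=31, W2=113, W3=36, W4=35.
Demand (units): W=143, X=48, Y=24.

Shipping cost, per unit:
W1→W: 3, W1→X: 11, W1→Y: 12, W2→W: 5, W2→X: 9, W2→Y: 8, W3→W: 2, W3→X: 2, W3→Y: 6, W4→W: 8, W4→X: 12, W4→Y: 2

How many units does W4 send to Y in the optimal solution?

24

Solving gives:
  W1→W: 31 × 3 = 93
  W2→W: 112 × 5 = 560
  W2→X: 1 × 9 = 9
  W3→X: 36 × 2 = 72
  W4→X: 11 × 12 = 132
  W4→Y: 24 × 2 = 48
Total cost = 914.
So W4→Y carries 24 units.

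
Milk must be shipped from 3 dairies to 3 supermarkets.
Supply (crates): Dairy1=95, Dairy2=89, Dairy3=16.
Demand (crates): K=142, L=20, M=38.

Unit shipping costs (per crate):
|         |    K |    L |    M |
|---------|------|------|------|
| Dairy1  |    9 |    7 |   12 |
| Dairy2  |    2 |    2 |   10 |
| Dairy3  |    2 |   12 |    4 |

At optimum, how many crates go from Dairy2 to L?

0

Solving gives:
  Dairy1 to K: 53 × 9 = 477
  Dairy1 to L: 20 × 7 = 140
  Dairy1 to M: 22 × 12 = 264
  Dairy2 to K: 89 × 2 = 178
  Dairy3 to M: 16 × 4 = 64
Total cost = 1123.
The route Dairy2→L is not used.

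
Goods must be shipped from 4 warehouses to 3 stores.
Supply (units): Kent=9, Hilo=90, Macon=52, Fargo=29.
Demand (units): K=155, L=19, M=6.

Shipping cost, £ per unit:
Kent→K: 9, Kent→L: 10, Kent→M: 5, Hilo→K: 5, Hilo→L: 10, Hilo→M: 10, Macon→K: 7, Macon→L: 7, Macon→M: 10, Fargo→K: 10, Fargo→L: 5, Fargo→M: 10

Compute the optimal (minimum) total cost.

1066

Optimal allocation:
  Kent->K: 3 × £9 = £27
  Kent->M: 6 × £5 = £30
  Hilo->K: 90 × £5 = £450
  Macon->K: 52 × £7 = £364
  Fargo->K: 10 × £10 = £100
  Fargo->L: 19 × £5 = £95
Total = 27 + 30 + 450 + 364 + 100 + 95 = £1066.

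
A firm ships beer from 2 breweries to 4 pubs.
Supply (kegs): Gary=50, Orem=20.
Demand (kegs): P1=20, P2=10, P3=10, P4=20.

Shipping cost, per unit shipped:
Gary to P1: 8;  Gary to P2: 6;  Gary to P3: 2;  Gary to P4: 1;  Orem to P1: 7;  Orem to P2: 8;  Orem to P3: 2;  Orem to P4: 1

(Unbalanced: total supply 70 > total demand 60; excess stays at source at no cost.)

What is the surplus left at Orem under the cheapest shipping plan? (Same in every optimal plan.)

An optimal plan:
  Gary–P2: 10 × 6 = 60
  Gary–P3: 10 × 2 = 20
  Gary–P4: 20 × 1 = 20
  Orem–P1: 20 × 7 = 140
Total cost = 240.
Orem ships 20 of its 20, leaving 0.

0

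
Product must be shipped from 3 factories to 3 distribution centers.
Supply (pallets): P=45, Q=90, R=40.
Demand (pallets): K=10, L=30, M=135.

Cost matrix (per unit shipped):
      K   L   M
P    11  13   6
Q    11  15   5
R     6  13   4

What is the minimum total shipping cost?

Optimal allocation:
  P→L: 30 × 13 = 390
  P→M: 15 × 6 = 90
  Q→M: 90 × 5 = 450
  R→K: 10 × 6 = 60
  R→M: 30 × 4 = 120
Total = 390 + 90 + 450 + 60 + 120 = 1110.

1110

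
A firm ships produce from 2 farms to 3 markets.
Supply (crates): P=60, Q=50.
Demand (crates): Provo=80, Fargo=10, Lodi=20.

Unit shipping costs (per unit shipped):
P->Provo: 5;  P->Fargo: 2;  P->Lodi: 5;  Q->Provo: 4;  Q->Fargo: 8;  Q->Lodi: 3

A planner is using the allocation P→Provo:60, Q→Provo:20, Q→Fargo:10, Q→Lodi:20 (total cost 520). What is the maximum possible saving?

70

Current plan cost = 60·5 + 20·4 + 10·8 + 20·3 = 520.
Optimal plan:
  P→Provo: 50 × 5 = 250
  P→Fargo: 10 × 2 = 20
  Q→Provo: 30 × 4 = 120
  Q→Lodi: 20 × 3 = 60
Optimal cost = 450.
Saving = 520 − 450 = 70.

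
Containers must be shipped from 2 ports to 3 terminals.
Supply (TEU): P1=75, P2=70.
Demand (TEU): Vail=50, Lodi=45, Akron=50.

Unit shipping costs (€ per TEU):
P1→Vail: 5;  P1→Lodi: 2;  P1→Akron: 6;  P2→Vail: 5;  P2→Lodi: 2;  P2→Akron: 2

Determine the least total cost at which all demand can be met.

One minimum-cost allocation:
  P1 to Vail: 50 × €5 = €250
  P1 to Lodi: 25 × €2 = €50
  P2 to Lodi: 20 × €2 = €40
  P2 to Akron: 50 × €2 = €100
Total = 250 + 50 + 40 + 100 = €440.

440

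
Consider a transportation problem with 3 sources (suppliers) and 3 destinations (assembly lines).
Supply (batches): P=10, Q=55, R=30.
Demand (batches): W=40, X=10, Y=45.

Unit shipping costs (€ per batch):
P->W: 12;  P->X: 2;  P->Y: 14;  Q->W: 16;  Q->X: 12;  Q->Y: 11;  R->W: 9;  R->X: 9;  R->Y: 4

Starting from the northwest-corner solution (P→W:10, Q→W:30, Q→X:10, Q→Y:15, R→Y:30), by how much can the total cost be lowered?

Current plan cost = 10·12 + 30·16 + 10·12 + 15·11 + 30·4 = €1005.
Optimal plan:
  P–X: 10 × €2 = €20
  Q–W: 40 × €16 = €640
  Q–Y: 15 × €11 = €165
  R–Y: 30 × €4 = €120
Optimal cost = €945.
Saving = 1005 − 945 = €60.

60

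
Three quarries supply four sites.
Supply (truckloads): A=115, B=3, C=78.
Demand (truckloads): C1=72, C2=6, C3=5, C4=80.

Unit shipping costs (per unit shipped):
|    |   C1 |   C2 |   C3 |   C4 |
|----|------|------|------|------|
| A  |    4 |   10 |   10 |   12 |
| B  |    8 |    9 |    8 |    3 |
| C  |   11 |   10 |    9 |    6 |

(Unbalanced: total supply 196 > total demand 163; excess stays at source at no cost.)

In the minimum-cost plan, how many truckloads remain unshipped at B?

Minimum-cost shipments:
  A–C1: 72 × 4 = 288
  A–C2: 6 × 10 = 60
  A–C3: 4 × 10 = 40
  B–C4: 3 × 3 = 9
  C–C3: 1 × 9 = 9
  C–C4: 77 × 6 = 462
Total cost = 868.
B ships 3 of its 3, leaving 0.

0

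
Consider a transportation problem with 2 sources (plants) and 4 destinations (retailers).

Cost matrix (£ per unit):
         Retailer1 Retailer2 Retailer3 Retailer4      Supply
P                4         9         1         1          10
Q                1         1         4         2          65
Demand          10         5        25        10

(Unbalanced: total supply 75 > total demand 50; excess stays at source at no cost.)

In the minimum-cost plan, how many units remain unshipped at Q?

25

An optimal plan:
  P→Retailer3: 10 × £1 = £10
  Q→Retailer1: 10 × £1 = £10
  Q→Retailer2: 5 × £1 = £5
  Q→Retailer3: 15 × £4 = £60
  Q→Retailer4: 10 × £2 = £20
Total cost = £105.
Q ships 40 of its 65, leaving 25.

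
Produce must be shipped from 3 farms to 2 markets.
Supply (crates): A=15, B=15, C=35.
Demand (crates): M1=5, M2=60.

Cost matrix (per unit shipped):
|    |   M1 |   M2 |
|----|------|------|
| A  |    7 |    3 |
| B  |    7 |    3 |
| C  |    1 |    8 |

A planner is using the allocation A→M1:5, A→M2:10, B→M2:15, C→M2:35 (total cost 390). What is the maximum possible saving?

Current plan cost = 5·7 + 10·3 + 15·3 + 35·8 = 390.
Optimal plan:
  A to M2: 15 crates
  B to M2: 15 crates
  C to M1: 5 crates
  C to M2: 30 crates
Optimal cost = 335.
Saving = 390 − 335 = 55.

55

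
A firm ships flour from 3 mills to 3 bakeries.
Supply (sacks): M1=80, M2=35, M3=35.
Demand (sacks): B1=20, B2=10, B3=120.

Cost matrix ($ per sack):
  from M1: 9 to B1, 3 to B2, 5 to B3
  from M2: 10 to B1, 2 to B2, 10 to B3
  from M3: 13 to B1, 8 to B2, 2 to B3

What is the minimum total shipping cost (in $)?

740

An optimal shipping plan:
  M1–B3: 80 sacks
  M2–B1: 20 sacks
  M2–B2: 10 sacks
  M2–B3: 5 sacks
  M3–B3: 35 sacks
Total cost = $740.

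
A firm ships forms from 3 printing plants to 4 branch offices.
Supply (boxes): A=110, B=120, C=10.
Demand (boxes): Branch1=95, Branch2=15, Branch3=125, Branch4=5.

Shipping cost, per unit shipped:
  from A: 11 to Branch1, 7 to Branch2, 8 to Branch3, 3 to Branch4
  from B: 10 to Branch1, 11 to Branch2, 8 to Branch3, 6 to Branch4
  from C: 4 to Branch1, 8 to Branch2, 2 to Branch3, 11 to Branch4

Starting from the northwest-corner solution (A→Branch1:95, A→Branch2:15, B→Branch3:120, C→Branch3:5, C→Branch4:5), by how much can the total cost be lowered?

Current plan cost = 95·11 + 15·7 + 120·8 + 5·2 + 5·11 = 2175.
Optimal plan:
  A to Branch2: 15 × 7 = 105
  A to Branch3: 90 × 8 = 720
  A to Branch4: 5 × 3 = 15
  B to Branch1: 95 × 10 = 950
  B to Branch3: 25 × 8 = 200
  C to Branch3: 10 × 2 = 20
Optimal cost = 2010.
Saving = 2175 − 2010 = 165.

165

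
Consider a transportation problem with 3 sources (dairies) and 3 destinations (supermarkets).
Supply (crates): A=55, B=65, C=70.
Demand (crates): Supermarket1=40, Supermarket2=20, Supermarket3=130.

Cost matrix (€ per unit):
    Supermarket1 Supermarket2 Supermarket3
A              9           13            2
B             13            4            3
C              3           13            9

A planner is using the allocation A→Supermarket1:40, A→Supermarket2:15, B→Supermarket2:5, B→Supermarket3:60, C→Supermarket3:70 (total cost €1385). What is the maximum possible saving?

Current plan cost = 40·9 + 15·13 + 5·4 + 60·3 + 70·9 = €1385.
Optimal plan:
  A to Supermarket3: 55 × €2 = €110
  B to Supermarket2: 20 × €4 = €80
  B to Supermarket3: 45 × €3 = €135
  C to Supermarket1: 40 × €3 = €120
  C to Supermarket3: 30 × €9 = €270
Optimal cost = €715.
Saving = 1385 − 715 = €670.

670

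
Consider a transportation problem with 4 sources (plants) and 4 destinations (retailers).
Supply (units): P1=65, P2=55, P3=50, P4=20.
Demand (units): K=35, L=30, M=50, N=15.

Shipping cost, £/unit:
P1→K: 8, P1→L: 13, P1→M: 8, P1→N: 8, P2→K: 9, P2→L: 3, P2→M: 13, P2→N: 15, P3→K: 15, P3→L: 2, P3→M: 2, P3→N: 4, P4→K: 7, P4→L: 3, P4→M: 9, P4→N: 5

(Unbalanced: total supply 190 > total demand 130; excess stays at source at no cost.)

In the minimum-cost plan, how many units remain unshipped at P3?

0

Minimum-cost shipments:
  P1 to K: 30 × £8 = £240
  P2 to L: 30 × £3 = £90
  P3 to M: 50 × £2 = £100
  P4 to K: 5 × £7 = £35
  P4 to N: 15 × £5 = £75
Total cost = £540.
P3 ships 50 of its 50, leaving 0.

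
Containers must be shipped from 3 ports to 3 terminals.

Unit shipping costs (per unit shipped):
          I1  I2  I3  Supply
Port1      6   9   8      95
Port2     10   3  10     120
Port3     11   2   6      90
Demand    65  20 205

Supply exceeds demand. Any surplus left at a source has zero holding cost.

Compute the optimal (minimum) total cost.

2080

One minimum-cost allocation:
  Port1 to I1: 65 × 6 = 390
  Port1 to I3: 30 × 8 = 240
  Port2 to I2: 20 × 3 = 60
  Port2 to I3: 85 × 10 = 850
  Port3 to I3: 90 × 6 = 540
Total = 390 + 240 + 60 + 850 + 540 = 2080.
(Supply check: Port1 ships 95; Port2 ships 105; Port3 ships 90.)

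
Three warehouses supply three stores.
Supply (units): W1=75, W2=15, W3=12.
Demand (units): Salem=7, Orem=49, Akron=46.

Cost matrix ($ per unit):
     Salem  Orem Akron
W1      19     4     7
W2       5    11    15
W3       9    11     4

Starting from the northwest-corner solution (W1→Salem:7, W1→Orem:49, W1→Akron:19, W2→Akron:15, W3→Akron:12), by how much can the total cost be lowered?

162

Current plan cost = 7·19 + 49·4 + 19·7 + 15·15 + 12·4 = $735.
Optimal plan:
  W1–Orem: 41 units
  W1–Akron: 34 units
  W2–Salem: 7 units
  W2–Orem: 8 units
  W3–Akron: 12 units
Optimal cost = $573.
Saving = 735 − 573 = $162.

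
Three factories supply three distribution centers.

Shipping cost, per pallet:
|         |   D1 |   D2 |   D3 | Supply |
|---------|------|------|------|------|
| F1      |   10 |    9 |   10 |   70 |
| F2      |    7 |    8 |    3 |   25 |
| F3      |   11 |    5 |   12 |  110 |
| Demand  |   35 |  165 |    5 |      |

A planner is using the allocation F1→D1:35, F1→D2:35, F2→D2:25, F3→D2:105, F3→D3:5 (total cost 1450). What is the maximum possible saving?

Current plan cost = 35·10 + 35·9 + 25·8 + 105·5 + 5·12 = 1450.
Optimal plan:
  F1 to D1: 15 × 10 = 150
  F1 to D2: 55 × 9 = 495
  F2 to D1: 20 × 7 = 140
  F2 to D3: 5 × 3 = 15
  F3 to D2: 110 × 5 = 550
Optimal cost = 1350.
Saving = 1450 − 1350 = 100.

100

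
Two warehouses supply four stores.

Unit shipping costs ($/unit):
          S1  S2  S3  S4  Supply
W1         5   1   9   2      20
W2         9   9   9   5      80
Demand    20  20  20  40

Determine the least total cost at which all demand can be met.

580

An optimal shipping plan:
  W1→S2: 20 units
  W2→S1: 20 units
  W2→S3: 20 units
  W2→S4: 40 units
Total cost = $580.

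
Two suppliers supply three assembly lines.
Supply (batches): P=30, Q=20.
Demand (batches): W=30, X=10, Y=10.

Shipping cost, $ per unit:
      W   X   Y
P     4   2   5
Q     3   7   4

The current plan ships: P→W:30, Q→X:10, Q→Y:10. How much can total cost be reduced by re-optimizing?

60

Current plan cost = 30·4 + 10·7 + 10·4 = $230.
Optimal plan:
  P to W: 10 batches
  P to X: 10 batches
  P to Y: 10 batches
  Q to W: 20 batches
Optimal cost = $170.
Saving = 230 − 170 = $60.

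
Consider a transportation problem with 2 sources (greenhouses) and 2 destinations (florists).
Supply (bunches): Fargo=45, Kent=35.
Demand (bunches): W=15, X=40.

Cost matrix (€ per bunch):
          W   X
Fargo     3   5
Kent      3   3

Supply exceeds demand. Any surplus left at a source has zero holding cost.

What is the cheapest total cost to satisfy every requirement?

Optimal allocation:
  Fargo->W: 15 bunches
  Fargo->X: 5 bunches
  Kent->X: 35 bunches
Total cost = €175.
(Supply check: Fargo ships 20; Kent ships 35.)

175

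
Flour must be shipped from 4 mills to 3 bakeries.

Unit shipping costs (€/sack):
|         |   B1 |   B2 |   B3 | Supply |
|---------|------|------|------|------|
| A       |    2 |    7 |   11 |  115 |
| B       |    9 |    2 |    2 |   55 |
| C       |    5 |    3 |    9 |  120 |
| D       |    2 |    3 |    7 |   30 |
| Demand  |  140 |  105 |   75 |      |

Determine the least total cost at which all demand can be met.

875

An optimal shipping plan:
  A->B1: 115 × €2 = €230
  B->B3: 55 × €2 = €110
  C->B2: 105 × €3 = €315
  C->B3: 15 × €9 = €135
  D->B1: 25 × €2 = €50
  D->B3: 5 × €7 = €35
Total = 230 + 110 + 315 + 135 + 50 + 35 = €875.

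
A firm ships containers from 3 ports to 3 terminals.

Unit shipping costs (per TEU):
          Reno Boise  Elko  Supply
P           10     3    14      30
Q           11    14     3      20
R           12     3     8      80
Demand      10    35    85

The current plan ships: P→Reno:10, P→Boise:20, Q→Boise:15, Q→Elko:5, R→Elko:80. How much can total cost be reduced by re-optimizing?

240

Current plan cost = 10·10 + 20·3 + 15·14 + 5·3 + 80·8 = 1025.
Optimal plan:
  P→Reno: 10 TEU
  P→Boise: 20 TEU
  Q→Elko: 20 TEU
  R→Boise: 15 TEU
  R→Elko: 65 TEU
Optimal cost = 785.
Saving = 1025 − 785 = 240.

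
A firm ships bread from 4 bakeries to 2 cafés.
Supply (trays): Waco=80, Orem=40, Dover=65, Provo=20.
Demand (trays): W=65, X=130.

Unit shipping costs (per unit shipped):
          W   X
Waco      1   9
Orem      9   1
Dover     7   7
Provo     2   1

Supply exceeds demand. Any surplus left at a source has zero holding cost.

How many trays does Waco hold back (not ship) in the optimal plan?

10

An optimal plan:
  Waco→W: 65 × 1 = 65
  Waco→X: 5 × 9 = 45
  Orem→X: 40 × 1 = 40
  Dover→X: 65 × 7 = 455
  Provo→X: 20 × 1 = 20
Total cost = 625.
Waco ships 70 of its 80, leaving 10.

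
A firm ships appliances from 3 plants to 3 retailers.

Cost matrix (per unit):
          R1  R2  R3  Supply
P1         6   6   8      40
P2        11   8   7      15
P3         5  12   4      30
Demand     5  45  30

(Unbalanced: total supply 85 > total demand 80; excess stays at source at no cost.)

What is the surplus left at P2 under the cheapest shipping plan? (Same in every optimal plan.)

Minimum-cost shipments:
  P1->R2: 40 × 6 = 240
  P2->R2: 5 × 8 = 40
  P2->R3: 5 × 7 = 35
  P3->R1: 5 × 5 = 25
  P3->R3: 25 × 4 = 100
Total cost = 440.
P2 ships 10 of its 15, leaving 5.

5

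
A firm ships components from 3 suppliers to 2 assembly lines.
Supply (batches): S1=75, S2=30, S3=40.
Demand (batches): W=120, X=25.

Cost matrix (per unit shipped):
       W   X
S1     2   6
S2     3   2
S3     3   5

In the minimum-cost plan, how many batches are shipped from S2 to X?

The minimum-cost plan:
  S1–W: 75 batches
  S2–W: 5 batches
  S2–X: 25 batches
  S3–W: 40 batches
Total cost = 335.
So S2→X carries 25 batches.

25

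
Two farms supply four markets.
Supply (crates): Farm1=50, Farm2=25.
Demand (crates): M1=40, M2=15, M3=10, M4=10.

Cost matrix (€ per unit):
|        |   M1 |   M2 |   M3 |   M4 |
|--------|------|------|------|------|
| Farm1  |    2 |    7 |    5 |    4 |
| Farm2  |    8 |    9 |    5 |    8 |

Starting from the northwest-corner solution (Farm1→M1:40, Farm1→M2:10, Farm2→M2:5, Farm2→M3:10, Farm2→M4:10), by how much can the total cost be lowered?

20

Current plan cost = 40·2 + 10·7 + 5·9 + 10·5 + 10·8 = €325.
Optimal plan:
  Farm1→M1: 40 crates
  Farm1→M4: 10 crates
  Farm2→M2: 15 crates
  Farm2→M3: 10 crates
Optimal cost = €305.
Saving = 325 − 305 = €20.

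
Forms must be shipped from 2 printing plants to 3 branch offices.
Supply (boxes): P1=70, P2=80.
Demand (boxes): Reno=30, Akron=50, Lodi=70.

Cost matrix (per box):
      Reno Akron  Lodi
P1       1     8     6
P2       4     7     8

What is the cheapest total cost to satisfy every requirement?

A cheapest plan:
  P1–Reno: 30 × 1 = 30
  P1–Lodi: 40 × 6 = 240
  P2–Akron: 50 × 7 = 350
  P2–Lodi: 30 × 8 = 240
Total = 30 + 240 + 350 + 240 = 860.

860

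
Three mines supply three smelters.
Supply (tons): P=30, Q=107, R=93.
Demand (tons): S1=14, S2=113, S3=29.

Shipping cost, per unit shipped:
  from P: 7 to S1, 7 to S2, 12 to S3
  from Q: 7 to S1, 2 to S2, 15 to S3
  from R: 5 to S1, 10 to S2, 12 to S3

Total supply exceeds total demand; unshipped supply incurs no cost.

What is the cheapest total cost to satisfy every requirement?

A cheapest plan:
  P->S2: 6 × 7 = 42
  Q->S2: 107 × 2 = 214
  R->S1: 14 × 5 = 70
  R->S3: 29 × 12 = 348
Total = 42 + 214 + 70 + 348 = 674.
(Supply check: P ships 6; Q ships 107; R ships 43.)

674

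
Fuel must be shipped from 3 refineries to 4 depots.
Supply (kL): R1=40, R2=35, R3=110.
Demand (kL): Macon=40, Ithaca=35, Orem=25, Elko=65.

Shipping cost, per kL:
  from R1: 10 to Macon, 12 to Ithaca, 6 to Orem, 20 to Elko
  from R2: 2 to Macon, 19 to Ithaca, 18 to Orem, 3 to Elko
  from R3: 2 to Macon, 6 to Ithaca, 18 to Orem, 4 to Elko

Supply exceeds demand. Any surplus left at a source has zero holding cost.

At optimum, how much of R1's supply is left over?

An optimal plan:
  R1→Orem: 25 × 6 = 150
  R2→Elko: 35 × 3 = 105
  R3→Macon: 40 × 2 = 80
  R3→Ithaca: 35 × 6 = 210
  R3→Elko: 30 × 4 = 120
Total cost = 665.
R1 ships 25 of its 40, leaving 15.

15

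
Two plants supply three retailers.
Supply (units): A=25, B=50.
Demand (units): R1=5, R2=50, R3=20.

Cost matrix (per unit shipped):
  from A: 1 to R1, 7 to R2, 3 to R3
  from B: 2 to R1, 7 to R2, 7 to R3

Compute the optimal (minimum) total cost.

An optimal shipping plan:
  A to R1: 5 units
  A to R3: 20 units
  B to R2: 50 units
Total cost = 415.
(Supply check: A ships 25; B ships 50.)

415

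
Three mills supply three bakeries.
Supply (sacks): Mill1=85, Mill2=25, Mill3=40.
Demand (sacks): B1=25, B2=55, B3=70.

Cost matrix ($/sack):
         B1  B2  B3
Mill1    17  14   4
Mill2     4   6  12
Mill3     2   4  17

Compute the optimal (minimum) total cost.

750

An optimal shipping plan:
  Mill1 to B2: 15 × $14 = $210
  Mill1 to B3: 70 × $4 = $280
  Mill2 to B1: 25 × $4 = $100
  Mill3 to B2: 40 × $4 = $160
Total = 210 + 280 + 100 + 160 = $750.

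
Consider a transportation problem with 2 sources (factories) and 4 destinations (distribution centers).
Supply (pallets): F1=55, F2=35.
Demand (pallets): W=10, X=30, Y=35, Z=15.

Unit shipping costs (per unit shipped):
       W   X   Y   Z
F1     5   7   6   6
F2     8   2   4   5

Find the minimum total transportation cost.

400

Optimal allocation:
  F1->W: 10 × 5 = 50
  F1->Y: 30 × 6 = 180
  F1->Z: 15 × 6 = 90
  F2->X: 30 × 2 = 60
  F2->Y: 5 × 4 = 20
Total = 50 + 180 + 90 + 60 + 20 = 400.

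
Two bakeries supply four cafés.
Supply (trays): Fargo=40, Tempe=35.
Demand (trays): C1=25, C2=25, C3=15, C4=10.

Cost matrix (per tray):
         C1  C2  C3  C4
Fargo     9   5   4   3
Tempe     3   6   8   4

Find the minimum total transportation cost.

An optimal shipping plan:
  Fargo→C2: 25 × 5 = 125
  Fargo→C3: 15 × 4 = 60
  Tempe→C1: 25 × 3 = 75
  Tempe→C4: 10 × 4 = 40
Total = 125 + 60 + 75 + 40 = 300.

300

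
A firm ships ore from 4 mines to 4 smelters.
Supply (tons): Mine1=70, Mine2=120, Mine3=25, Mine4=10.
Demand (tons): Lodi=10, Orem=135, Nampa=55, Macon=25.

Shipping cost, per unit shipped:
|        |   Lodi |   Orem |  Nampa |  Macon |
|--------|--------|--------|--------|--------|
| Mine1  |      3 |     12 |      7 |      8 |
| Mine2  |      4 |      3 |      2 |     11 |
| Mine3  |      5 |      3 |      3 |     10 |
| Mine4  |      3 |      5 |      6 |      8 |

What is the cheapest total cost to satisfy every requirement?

Optimal allocation:
  Mine1→Lodi: 10 × 3 = 30
  Mine1→Nampa: 35 × 7 = 245
  Mine1→Macon: 25 × 8 = 200
  Mine2→Orem: 100 × 3 = 300
  Mine2→Nampa: 20 × 2 = 40
  Mine3→Orem: 25 × 3 = 75
  Mine4→Orem: 10 × 5 = 50
Total = 30 + 245 + 200 + 300 + 40 + 75 + 50 = 940.

940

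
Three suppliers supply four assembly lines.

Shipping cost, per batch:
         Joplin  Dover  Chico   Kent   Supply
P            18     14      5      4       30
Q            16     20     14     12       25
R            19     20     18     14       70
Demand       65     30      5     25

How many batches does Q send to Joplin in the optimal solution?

Solving gives:
  P->Chico: 5 × 5 = 25
  P->Kent: 25 × 4 = 100
  Q->Joplin: 25 × 16 = 400
  R->Joplin: 40 × 19 = 760
  R->Dover: 30 × 20 = 600
Total cost = 1885.
So Q→Joplin carries 25 batches.

25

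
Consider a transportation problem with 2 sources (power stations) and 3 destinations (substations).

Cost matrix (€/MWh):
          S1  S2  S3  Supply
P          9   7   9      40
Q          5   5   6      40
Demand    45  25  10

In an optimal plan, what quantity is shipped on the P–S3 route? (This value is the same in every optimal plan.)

Optimal shipments:
  P–S1: 5 × €9 = €45
  P–S2: 25 × €7 = €175
  P–S3: 10 × €9 = €90
  Q–S1: 40 × €5 = €200
Total cost = €510.
So P→S3 carries 10 MWh.

10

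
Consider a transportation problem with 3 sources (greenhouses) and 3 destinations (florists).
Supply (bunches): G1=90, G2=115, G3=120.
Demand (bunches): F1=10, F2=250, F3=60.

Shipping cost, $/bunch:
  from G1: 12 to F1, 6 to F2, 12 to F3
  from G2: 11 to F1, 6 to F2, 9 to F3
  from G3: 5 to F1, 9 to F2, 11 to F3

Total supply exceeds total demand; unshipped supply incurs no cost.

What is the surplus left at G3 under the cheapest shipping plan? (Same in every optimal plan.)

Minimum-cost shipments:
  G1→F2: 90 × $6 = $540
  G2→F2: 115 × $6 = $690
  G3→F1: 10 × $5 = $50
  G3→F2: 45 × $9 = $405
  G3→F3: 60 × $11 = $660
Total cost = $2345.
G3 ships 115 of its 120, leaving 5.

5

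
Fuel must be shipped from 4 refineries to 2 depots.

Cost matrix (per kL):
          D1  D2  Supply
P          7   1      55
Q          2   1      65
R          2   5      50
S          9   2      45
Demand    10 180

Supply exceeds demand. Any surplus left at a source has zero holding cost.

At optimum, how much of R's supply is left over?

25

Minimum-cost shipments:
  P->D2: 55 × 1 = 55
  Q->D2: 65 × 1 = 65
  R->D1: 10 × 2 = 20
  R->D2: 15 × 5 = 75
  S->D2: 45 × 2 = 90
Total cost = 305.
R ships 25 of its 50, leaving 25.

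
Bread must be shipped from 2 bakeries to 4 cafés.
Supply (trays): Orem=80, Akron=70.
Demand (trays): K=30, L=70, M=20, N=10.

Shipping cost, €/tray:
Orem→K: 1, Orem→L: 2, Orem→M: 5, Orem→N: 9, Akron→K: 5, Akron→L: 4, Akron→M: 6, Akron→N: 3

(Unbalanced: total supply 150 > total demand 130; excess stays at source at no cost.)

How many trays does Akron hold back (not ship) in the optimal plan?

20

Minimum-cost shipments:
  Orem->K: 30 trays
  Orem->L: 50 trays
  Akron->L: 20 trays
  Akron->M: 20 trays
  Akron->N: 10 trays
Total cost = €360.
Akron ships 50 of its 70, leaving 20.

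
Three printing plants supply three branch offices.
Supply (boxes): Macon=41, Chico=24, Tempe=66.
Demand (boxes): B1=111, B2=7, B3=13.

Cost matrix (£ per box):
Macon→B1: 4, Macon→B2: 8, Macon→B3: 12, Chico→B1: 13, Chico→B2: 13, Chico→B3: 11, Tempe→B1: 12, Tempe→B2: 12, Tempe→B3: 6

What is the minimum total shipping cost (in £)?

1190

A cheapest plan:
  Macon->B1: 41 × £4 = £164
  Chico->B1: 24 × £13 = £312
  Tempe->B1: 46 × £12 = £552
  Tempe->B2: 7 × £12 = £84
  Tempe->B3: 13 × £6 = £78
Total = 164 + 312 + 552 + 84 + 78 = £1190.
(Supply check: Macon ships 41; Chico ships 24; Tempe ships 66.)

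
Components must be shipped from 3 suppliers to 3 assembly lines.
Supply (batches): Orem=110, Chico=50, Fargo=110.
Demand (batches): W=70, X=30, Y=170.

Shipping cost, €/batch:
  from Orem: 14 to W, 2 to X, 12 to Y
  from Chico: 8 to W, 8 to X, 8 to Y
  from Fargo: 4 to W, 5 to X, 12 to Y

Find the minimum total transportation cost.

2180

One minimum-cost allocation:
  Orem–X: 30 × €2 = €60
  Orem–Y: 80 × €12 = €960
  Chico–Y: 50 × €8 = €400
  Fargo–W: 70 × €4 = €280
  Fargo–Y: 40 × €12 = €480
Total = 60 + 960 + 400 + 280 + 480 = €2180.
(Supply check: Orem ships 110; Chico ships 50; Fargo ships 110.)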